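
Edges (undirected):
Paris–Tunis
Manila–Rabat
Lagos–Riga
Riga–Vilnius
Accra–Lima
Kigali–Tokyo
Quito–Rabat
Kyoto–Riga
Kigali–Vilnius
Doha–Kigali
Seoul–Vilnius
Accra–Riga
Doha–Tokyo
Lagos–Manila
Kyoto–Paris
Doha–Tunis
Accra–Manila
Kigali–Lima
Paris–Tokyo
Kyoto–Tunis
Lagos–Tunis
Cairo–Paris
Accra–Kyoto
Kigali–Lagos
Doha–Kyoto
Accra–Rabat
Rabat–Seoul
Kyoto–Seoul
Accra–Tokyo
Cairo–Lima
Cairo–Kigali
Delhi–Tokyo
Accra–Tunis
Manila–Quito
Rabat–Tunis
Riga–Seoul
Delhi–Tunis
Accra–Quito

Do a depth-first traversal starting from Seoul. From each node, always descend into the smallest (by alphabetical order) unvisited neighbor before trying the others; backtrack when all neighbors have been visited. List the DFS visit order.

Visit Seoul
Seoul → Kyoto
Kyoto → Accra
Accra → Lima
Lima → Cairo
Cairo → Kigali
Kigali → Doha
Doha → Tokyo
Tokyo → Delhi
Delhi → Tunis
Tunis → Lagos
Lagos → Manila
Manila → Quito
Quito → Rabat
Lagos → Riga
Riga → Vilnius
Tunis → Paris

Seoul, Kyoto, Accra, Lima, Cairo, Kigali, Doha, Tokyo, Delhi, Tunis, Lagos, Manila, Quito, Rabat, Riga, Vilnius, Paris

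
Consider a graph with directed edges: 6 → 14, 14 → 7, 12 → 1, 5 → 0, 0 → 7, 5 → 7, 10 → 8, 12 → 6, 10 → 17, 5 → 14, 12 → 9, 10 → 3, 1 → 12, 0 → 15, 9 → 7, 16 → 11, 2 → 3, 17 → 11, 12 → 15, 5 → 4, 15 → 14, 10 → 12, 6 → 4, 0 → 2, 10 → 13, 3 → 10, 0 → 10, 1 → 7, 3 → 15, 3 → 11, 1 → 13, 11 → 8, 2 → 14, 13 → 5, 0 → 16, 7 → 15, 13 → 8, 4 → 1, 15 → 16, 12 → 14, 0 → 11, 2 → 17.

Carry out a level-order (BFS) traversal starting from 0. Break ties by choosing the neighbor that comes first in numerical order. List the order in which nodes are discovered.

Visit 0; enqueue 2, 7, 10, 11, 15, 16 → queue [2, 7, 10, 11, 15, 16]
Visit 2; enqueue 3, 14, 17 → queue [7, 10, 11, 15, 16, 3, 14, 17]
Visit 7 → queue [10, 11, 15, 16, 3, 14, 17]
Visit 10; enqueue 8, 12, 13 → queue [11, 15, 16, 3, 14, 17, 8, 12, 13]
Visit 11 → queue [15, 16, 3, 14, 17, 8, 12, 13]
Visit 15 → queue [16, 3, 14, 17, 8, 12, 13]
Visit 16 → queue [3, 14, 17, 8, 12, 13]
Visit 3 → queue [14, 17, 8, 12, 13]
Visit 14 → queue [17, 8, 12, 13]
Visit 17 → queue [8, 12, 13]
Visit 8 → queue [12, 13]
Visit 12; enqueue 1, 6, 9 → queue [13, 1, 6, 9]
Visit 13; enqueue 5 → queue [1, 6, 9, 5]
Visit 1 → queue [6, 9, 5]
Visit 6; enqueue 4 → queue [9, 5, 4]
Visit 9 → queue [5, 4]
Visit 5 → queue [4]
Visit 4 → queue []

0, 2, 7, 10, 11, 15, 16, 3, 14, 17, 8, 12, 13, 1, 6, 9, 5, 4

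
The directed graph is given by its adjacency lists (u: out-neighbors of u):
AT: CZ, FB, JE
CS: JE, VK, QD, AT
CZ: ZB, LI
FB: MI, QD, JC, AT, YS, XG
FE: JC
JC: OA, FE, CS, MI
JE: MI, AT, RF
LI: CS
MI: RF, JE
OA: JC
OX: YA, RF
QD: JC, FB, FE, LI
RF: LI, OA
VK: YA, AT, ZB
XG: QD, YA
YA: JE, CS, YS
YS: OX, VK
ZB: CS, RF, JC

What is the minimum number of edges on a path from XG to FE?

2

Level 0: XG
Level 1: QD, YA
Level 2: CS, FB, FE, JC, JE, LI, YS
Level 3: AT, MI, OA, OX, RF, VK
Level 4: CZ, ZB
FE first appears at level 2.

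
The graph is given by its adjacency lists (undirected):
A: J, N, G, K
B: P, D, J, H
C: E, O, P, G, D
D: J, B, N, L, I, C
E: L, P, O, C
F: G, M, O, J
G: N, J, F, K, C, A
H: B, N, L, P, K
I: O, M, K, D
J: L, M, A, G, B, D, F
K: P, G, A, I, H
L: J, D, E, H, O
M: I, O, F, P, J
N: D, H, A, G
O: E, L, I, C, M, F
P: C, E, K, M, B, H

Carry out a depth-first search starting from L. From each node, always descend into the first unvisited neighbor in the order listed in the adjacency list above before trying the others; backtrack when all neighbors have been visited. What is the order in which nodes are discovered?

L -> J -> M -> I -> O -> E -> P -> C -> G -> N -> D -> B -> H -> K -> A -> F

Visit L
L → J
J → M
M → I
I → O
O → E
E → P
P → C
C → G
G → N
N → D
D → B
B → H
H → K
K → A
G → F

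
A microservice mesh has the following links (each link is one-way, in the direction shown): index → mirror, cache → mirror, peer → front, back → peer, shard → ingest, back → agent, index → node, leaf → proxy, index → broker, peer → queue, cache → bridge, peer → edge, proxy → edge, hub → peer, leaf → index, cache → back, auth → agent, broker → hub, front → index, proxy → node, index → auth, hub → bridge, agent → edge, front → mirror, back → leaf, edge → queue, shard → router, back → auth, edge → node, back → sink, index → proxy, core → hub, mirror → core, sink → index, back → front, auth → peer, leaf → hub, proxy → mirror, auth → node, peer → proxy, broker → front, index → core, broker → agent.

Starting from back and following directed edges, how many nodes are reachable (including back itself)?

BFS from back visits: back, agent, auth, front, leaf, peer, sink, edge, node, index, mirror, hub, proxy, queue, broker, core, bridge
Reachable nodes: 17 of 21 total.

17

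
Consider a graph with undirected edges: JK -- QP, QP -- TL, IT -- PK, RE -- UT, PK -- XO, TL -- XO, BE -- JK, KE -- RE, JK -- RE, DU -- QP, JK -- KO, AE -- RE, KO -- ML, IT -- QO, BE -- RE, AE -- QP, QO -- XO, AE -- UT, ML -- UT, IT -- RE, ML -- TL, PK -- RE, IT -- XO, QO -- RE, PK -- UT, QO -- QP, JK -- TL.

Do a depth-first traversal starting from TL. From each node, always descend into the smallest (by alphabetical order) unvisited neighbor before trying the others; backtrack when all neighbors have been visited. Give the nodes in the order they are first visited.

Visit TL
TL → JK
JK → BE
BE → RE
RE → AE
AE → QP
QP → DU
QP → QO
QO → IT
IT → PK
PK → UT
UT → ML
ML → KO
PK → XO
RE → KE

TL -> JK -> BE -> RE -> AE -> QP -> DU -> QO -> IT -> PK -> UT -> ML -> KO -> XO -> KE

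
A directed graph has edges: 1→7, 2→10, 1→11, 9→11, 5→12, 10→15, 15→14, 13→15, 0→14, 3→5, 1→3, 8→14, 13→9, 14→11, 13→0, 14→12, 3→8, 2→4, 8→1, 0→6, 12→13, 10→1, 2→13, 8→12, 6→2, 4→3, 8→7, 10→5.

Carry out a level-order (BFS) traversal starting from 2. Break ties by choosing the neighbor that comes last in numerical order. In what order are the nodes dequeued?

Visit 2; enqueue 13, 10, 4 → queue [13, 10, 4]
Visit 13; enqueue 15, 9, 0 → queue [10, 4, 15, 9, 0]
Visit 10; enqueue 5, 1 → queue [4, 15, 9, 0, 5, 1]
Visit 4; enqueue 3 → queue [15, 9, 0, 5, 1, 3]
Visit 15; enqueue 14 → queue [9, 0, 5, 1, 3, 14]
Visit 9; enqueue 11 → queue [0, 5, 1, 3, 14, 11]
Visit 0; enqueue 6 → queue [5, 1, 3, 14, 11, 6]
Visit 5; enqueue 12 → queue [1, 3, 14, 11, 6, 12]
Visit 1; enqueue 7 → queue [3, 14, 11, 6, 12, 7]
Visit 3; enqueue 8 → queue [14, 11, 6, 12, 7, 8]
Visit 14 → queue [11, 6, 12, 7, 8]
Visit 11 → queue [6, 12, 7, 8]
Visit 6 → queue [12, 7, 8]
Visit 12 → queue [7, 8]
Visit 7 → queue [8]
Visit 8 → queue []

2 → 13 → 10 → 4 → 15 → 9 → 0 → 5 → 1 → 3 → 14 → 11 → 6 → 12 → 7 → 8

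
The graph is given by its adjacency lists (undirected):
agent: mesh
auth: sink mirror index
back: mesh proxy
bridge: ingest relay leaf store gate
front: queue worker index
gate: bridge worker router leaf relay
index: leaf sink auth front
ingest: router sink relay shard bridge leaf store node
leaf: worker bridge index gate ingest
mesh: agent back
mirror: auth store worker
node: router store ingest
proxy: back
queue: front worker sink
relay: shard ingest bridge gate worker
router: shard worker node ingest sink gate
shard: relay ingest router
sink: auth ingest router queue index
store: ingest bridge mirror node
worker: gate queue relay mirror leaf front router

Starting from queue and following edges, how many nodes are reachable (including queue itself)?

16

BFS from queue visits: queue, front, sink, worker, index, auth, ingest, router, gate, leaf, mirror, relay, bridge, node, shard, store
Reachable nodes: 16 of 20 total.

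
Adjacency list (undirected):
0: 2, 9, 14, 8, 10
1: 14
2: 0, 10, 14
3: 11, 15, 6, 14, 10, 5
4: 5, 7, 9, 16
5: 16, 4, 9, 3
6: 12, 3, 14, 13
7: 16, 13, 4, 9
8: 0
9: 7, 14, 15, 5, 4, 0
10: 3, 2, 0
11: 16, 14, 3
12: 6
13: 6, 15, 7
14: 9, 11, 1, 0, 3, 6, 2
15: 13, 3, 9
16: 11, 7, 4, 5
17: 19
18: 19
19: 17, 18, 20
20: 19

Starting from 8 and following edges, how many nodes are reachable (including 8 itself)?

BFS from 8 visits: 8, 0, 2, 9, 10, 14, 4, 5, 7, 15, 3, 1, 6, 11, 16, 13, 12
Reachable nodes: 17 of 21 total.

17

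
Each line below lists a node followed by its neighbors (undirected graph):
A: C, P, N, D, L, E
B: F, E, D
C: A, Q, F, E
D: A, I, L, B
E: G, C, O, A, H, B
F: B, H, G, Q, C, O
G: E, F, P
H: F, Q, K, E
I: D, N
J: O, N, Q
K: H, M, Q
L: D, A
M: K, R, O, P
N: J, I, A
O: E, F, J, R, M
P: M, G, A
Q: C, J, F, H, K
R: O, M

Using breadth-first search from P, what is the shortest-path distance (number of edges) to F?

Level 0: P
Level 1: A, G, M
Level 2: C, D, E, F, K, L, N, O, R
Level 3: B, H, I, J, Q
F first appears at level 2.

2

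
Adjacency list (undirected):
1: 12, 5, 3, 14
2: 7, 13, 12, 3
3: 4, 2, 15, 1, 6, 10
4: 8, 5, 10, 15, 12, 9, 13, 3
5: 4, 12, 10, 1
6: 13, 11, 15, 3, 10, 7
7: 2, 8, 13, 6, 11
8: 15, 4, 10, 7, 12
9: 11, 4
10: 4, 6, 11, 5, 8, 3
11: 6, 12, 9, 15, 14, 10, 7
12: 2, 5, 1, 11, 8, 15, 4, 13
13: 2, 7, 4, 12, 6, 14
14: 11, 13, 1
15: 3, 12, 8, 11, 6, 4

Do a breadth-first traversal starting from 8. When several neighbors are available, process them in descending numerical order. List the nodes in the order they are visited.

Visit 8; enqueue 15, 12, 10, 7, 4 → queue [15, 12, 10, 7, 4]
Visit 15; enqueue 11, 6, 3 → queue [12, 10, 7, 4, 11, 6, 3]
Visit 12; enqueue 13, 5, 2, 1 → queue [10, 7, 4, 11, 6, 3, 13, 5, 2, 1]
Visit 10 → queue [7, 4, 11, 6, 3, 13, 5, 2, 1]
Visit 7 → queue [4, 11, 6, 3, 13, 5, 2, 1]
Visit 4; enqueue 9 → queue [11, 6, 3, 13, 5, 2, 1, 9]
Visit 11; enqueue 14 → queue [6, 3, 13, 5, 2, 1, 9, 14]
Visit 6 → queue [3, 13, 5, 2, 1, 9, 14]
Visit 3 → queue [13, 5, 2, 1, 9, 14]
Visit 13 → queue [5, 2, 1, 9, 14]
Visit 5 → queue [2, 1, 9, 14]
Visit 2 → queue [1, 9, 14]
Visit 1 → queue [9, 14]
Visit 9 → queue [14]
Visit 14 → queue []

8, 15, 12, 10, 7, 4, 11, 6, 3, 13, 5, 2, 1, 9, 14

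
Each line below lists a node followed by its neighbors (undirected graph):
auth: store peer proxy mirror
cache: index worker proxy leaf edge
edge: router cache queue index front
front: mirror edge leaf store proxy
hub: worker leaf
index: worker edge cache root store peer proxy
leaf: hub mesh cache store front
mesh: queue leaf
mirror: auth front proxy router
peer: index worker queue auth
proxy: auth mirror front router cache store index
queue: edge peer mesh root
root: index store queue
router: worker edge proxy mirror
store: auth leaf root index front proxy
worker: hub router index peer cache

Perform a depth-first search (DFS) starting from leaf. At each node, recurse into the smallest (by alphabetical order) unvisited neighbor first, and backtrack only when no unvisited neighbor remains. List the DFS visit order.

leaf cache edge front mirror auth peer index proxy router worker hub store root queue mesh

Visit leaf
leaf → cache
cache → edge
edge → front
front → mirror
mirror → auth
auth → peer
peer → index
index → proxy
proxy → router
router → worker
worker → hub
proxy → store
store → root
root → queue
queue → mesh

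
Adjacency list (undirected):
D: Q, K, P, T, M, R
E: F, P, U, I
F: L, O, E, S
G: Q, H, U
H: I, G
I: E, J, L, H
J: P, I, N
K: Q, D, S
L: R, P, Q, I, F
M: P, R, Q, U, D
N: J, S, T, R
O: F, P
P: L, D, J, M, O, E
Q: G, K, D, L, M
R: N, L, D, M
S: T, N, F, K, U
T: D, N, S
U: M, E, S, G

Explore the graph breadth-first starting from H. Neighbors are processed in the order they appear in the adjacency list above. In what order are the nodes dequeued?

Visit H; enqueue I, G → queue [I, G]
Visit I; enqueue E, J, L → queue [G, E, J, L]
Visit G; enqueue Q, U → queue [E, J, L, Q, U]
Visit E; enqueue F, P → queue [J, L, Q, U, F, P]
Visit J; enqueue N → queue [L, Q, U, F, P, N]
Visit L; enqueue R → queue [Q, U, F, P, N, R]
Visit Q; enqueue K, D, M → queue [U, F, P, N, R, K, D, M]
Visit U; enqueue S → queue [F, P, N, R, K, D, M, S]
Visit F; enqueue O → queue [P, N, R, K, D, M, S, O]
Visit P → queue [N, R, K, D, M, S, O]
Visit N; enqueue T → queue [R, K, D, M, S, O, T]
Visit R → queue [K, D, M, S, O, T]
Visit K → queue [D, M, S, O, T]
Visit D → queue [M, S, O, T]
Visit M → queue [S, O, T]
Visit S → queue [O, T]
Visit O → queue [T]
Visit T → queue []

H, I, G, E, J, L, Q, U, F, P, N, R, K, D, M, S, O, T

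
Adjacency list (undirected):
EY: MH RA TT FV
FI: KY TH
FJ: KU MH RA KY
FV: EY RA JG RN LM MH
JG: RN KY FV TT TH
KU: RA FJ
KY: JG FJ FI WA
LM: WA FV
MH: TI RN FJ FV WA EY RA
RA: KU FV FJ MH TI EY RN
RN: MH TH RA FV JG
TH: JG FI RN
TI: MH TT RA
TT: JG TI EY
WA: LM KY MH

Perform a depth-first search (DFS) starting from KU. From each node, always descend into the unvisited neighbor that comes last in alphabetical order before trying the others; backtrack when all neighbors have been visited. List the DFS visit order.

Visit KU
KU → RA
RA → TI
TI → TT
TT → JG
JG → TH
TH → RN
RN → MH
MH → WA
WA → LM
LM → FV
FV → EY
WA → KY
KY → FJ
KY → FI

KU, RA, TI, TT, JG, TH, RN, MH, WA, LM, FV, EY, KY, FJ, FI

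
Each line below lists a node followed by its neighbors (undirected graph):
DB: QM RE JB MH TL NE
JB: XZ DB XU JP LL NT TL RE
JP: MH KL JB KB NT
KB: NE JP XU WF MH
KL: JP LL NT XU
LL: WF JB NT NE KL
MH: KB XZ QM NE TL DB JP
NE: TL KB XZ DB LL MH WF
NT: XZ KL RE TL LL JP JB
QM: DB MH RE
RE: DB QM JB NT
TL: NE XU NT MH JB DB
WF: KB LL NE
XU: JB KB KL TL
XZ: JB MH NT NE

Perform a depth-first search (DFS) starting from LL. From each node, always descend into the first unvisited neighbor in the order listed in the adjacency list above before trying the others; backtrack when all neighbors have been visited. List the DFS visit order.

Visit LL
LL → WF
WF → KB
KB → NE
NE → TL
TL → XU
XU → JB
JB → XZ
XZ → MH
MH → QM
QM → DB
DB → RE
RE → NT
NT → KL
KL → JP

LL, WF, KB, NE, TL, XU, JB, XZ, MH, QM, DB, RE, NT, KL, JP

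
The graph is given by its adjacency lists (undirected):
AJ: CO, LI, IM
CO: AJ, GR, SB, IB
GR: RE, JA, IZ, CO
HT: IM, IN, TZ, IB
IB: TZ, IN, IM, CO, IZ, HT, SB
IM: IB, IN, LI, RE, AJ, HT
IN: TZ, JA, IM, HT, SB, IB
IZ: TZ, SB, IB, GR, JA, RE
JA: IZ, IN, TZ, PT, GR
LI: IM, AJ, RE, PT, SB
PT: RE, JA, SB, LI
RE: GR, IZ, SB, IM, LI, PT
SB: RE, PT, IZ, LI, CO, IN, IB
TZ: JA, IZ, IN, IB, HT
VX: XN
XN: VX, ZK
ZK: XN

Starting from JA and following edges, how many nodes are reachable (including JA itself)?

14

BFS from JA visits: JA, TZ, PT, IZ, IN, GR, IB, HT, SB, RE, LI, IM, CO, AJ
Reachable nodes: 14 of 17 total.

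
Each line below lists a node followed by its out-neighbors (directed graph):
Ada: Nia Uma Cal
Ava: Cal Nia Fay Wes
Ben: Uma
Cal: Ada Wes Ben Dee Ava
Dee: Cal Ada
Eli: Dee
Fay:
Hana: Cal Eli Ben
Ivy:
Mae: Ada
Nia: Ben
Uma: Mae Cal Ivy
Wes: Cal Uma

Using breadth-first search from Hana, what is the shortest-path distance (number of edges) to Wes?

Level 0: Hana
Level 1: Ben, Cal, Eli
Level 2: Ada, Ava, Dee, Uma, Wes
Level 3: Fay, Ivy, Mae, Nia
Wes first appears at level 2.

2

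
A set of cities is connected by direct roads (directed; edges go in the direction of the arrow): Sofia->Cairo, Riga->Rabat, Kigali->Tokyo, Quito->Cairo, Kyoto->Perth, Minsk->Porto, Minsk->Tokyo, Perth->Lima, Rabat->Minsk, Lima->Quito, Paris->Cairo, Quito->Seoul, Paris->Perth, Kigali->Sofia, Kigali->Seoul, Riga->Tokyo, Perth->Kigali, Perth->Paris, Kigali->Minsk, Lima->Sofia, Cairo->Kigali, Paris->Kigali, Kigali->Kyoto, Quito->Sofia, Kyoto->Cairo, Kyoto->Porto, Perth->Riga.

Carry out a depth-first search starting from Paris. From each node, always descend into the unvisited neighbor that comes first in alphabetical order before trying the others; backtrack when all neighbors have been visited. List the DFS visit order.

Paris -> Cairo -> Kigali -> Kyoto -> Perth -> Lima -> Quito -> Seoul -> Sofia -> Riga -> Rabat -> Minsk -> Porto -> Tokyo

Visit Paris
Paris → Cairo
Cairo → Kigali
Kigali → Kyoto
Kyoto → Perth
Perth → Lima
Lima → Quito
Quito → Seoul
Quito → Sofia
Perth → Riga
Riga → Rabat
Rabat → Minsk
Minsk → Porto
Minsk → Tokyo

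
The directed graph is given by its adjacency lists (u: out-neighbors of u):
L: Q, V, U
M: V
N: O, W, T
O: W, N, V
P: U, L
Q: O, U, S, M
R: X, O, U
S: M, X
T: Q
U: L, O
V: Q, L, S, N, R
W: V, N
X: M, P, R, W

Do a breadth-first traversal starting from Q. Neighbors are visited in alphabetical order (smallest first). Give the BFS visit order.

Q → M → O → S → U → V → N → W → X → L → R → T → P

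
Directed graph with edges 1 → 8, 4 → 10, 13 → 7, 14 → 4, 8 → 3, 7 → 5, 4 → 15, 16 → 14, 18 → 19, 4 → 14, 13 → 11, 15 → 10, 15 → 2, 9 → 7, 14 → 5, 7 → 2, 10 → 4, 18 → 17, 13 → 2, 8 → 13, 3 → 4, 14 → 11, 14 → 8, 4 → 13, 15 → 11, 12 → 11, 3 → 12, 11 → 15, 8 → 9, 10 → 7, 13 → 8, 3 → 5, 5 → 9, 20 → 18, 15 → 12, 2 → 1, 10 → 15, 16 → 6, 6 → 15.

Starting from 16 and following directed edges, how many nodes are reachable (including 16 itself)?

16

BFS from 16 visits: 16, 14, 6, 11, 8, 5, 4, 15, 13, 9, 3, 10, 12, 2, 7, 1
Reachable nodes: 16 of 20 total.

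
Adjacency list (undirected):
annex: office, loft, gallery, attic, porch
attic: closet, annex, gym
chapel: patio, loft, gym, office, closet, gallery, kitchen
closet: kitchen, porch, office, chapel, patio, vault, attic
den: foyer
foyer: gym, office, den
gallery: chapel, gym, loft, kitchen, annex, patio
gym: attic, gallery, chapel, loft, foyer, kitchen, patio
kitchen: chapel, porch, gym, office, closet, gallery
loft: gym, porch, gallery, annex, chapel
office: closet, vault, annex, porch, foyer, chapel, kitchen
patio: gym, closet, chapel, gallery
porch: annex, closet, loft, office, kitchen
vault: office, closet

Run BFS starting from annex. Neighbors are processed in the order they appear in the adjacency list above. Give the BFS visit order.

Visit annex; enqueue office, loft, gallery, attic, porch → queue [office, loft, gallery, attic, porch]
Visit office; enqueue closet, vault, foyer, chapel, kitchen → queue [loft, gallery, attic, porch, closet, vault, foyer, chapel, kitchen]
Visit loft; enqueue gym → queue [gallery, attic, porch, closet, vault, foyer, chapel, kitchen, gym]
Visit gallery; enqueue patio → queue [attic, porch, closet, vault, foyer, chapel, kitchen, gym, patio]
Visit attic → queue [porch, closet, vault, foyer, chapel, kitchen, gym, patio]
Visit porch → queue [closet, vault, foyer, chapel, kitchen, gym, patio]
Visit closet → queue [vault, foyer, chapel, kitchen, gym, patio]
Visit vault → queue [foyer, chapel, kitchen, gym, patio]
Visit foyer; enqueue den → queue [chapel, kitchen, gym, patio, den]
Visit chapel → queue [kitchen, gym, patio, den]
Visit kitchen → queue [gym, patio, den]
Visit gym → queue [patio, den]
Visit patio → queue [den]
Visit den → queue []

annex office loft gallery attic porch closet vault foyer chapel kitchen gym patio den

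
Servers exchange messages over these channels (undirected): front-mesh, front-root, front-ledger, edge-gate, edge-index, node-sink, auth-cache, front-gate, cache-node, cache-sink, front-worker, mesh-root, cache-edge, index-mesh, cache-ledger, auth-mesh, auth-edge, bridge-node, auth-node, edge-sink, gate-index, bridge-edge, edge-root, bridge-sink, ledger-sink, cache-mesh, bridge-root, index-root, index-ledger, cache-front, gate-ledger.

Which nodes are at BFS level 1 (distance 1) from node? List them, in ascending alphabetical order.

Level 0: node
Level 1: auth, bridge, cache, sink
Level 2: edge, front, ledger, mesh, root
Level 3: gate, index, worker

auth, bridge, cache, sink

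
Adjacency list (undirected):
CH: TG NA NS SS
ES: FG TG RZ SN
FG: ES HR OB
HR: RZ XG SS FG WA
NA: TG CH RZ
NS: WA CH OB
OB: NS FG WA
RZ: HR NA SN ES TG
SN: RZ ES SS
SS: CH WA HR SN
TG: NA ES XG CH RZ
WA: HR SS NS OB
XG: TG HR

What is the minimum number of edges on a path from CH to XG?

Level 0: CH
Level 1: NA, NS, SS, TG
Level 2: ES, HR, OB, RZ, SN, WA, XG
Level 3: FG
XG first appears at level 2.

2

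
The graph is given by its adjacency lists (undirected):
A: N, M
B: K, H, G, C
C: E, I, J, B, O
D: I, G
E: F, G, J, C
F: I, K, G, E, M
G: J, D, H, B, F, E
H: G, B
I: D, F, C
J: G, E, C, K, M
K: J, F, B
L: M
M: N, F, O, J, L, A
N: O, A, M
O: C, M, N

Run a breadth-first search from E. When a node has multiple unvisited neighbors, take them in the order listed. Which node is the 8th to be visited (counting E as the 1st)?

Visit E; enqueue F, G, J, C → queue [F, G, J, C]
Visit F; enqueue I, K, M → queue [G, J, C, I, K, M]
Visit G; enqueue D, H, B → queue [J, C, I, K, M, D, H, B]
Visit J → queue [C, I, K, M, D, H, B]
Visit C; enqueue O → queue [I, K, M, D, H, B, O]
Visit I → queue [K, M, D, H, B, O]
Visit K → queue [M, D, H, B, O]
Visit M; enqueue N, L, A → queue [D, H, B, O, N, L, A]
Visit D → queue [H, B, O, N, L, A]
Visit H → queue [B, O, N, L, A]
Visit B → queue [O, N, L, A]
Visit O → queue [N, L, A]
Visit N → queue [L, A]
Visit L → queue [A]
Visit A → queue []

Visit order: E, F, G, J, C, I, K, M, D, H, B, O, N, L, A

M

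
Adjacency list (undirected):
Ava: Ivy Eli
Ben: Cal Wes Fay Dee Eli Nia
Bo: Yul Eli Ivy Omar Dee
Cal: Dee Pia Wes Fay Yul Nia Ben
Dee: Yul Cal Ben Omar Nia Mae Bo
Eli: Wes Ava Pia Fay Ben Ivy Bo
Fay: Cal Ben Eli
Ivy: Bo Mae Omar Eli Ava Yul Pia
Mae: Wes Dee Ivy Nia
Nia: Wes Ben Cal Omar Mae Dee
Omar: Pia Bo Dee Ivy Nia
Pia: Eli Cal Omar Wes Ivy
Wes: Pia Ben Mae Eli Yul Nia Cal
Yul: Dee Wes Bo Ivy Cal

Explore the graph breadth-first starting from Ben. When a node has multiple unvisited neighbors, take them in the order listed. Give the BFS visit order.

Ben Cal Wes Fay Dee Eli Nia Pia Yul Mae Omar Bo Ava Ivy

Visit Ben; enqueue Cal, Wes, Fay, Dee, Eli, Nia → queue [Cal, Wes, Fay, Dee, Eli, Nia]
Visit Cal; enqueue Pia, Yul → queue [Wes, Fay, Dee, Eli, Nia, Pia, Yul]
Visit Wes; enqueue Mae → queue [Fay, Dee, Eli, Nia, Pia, Yul, Mae]
Visit Fay → queue [Dee, Eli, Nia, Pia, Yul, Mae]
Visit Dee; enqueue Omar, Bo → queue [Eli, Nia, Pia, Yul, Mae, Omar, Bo]
Visit Eli; enqueue Ava, Ivy → queue [Nia, Pia, Yul, Mae, Omar, Bo, Ava, Ivy]
Visit Nia → queue [Pia, Yul, Mae, Omar, Bo, Ava, Ivy]
Visit Pia → queue [Yul, Mae, Omar, Bo, Ava, Ivy]
Visit Yul → queue [Mae, Omar, Bo, Ava, Ivy]
Visit Mae → queue [Omar, Bo, Ava, Ivy]
Visit Omar → queue [Bo, Ava, Ivy]
Visit Bo → queue [Ava, Ivy]
Visit Ava → queue [Ivy]
Visit Ivy → queue []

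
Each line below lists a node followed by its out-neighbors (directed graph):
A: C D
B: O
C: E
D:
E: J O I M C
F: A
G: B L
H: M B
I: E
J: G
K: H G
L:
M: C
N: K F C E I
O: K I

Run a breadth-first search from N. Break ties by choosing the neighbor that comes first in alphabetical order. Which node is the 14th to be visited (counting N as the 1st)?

Visit N; enqueue C, E, F, I, K → queue [C, E, F, I, K]
Visit C → queue [E, F, I, K]
Visit E; enqueue J, M, O → queue [F, I, K, J, M, O]
Visit F; enqueue A → queue [I, K, J, M, O, A]
Visit I → queue [K, J, M, O, A]
Visit K; enqueue G, H → queue [J, M, O, A, G, H]
Visit J → queue [M, O, A, G, H]
Visit M → queue [O, A, G, H]
Visit O → queue [A, G, H]
Visit A; enqueue D → queue [G, H, D]
Visit G; enqueue B, L → queue [H, D, B, L]
Visit H → queue [D, B, L]
Visit D → queue [B, L]
Visit B → queue [L]
Visit L → queue []

Visit order: N, C, E, F, I, K, J, M, O, A, G, H, D, B, L

B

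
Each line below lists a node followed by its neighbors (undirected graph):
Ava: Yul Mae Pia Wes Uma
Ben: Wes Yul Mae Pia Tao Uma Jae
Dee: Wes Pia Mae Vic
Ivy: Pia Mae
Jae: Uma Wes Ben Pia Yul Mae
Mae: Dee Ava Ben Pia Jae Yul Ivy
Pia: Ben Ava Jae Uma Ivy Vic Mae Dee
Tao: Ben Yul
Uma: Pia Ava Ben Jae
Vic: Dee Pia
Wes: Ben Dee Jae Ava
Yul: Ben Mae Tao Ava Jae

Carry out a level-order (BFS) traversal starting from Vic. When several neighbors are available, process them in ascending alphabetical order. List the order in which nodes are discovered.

Visit Vic; enqueue Dee, Pia → queue [Dee, Pia]
Visit Dee; enqueue Mae, Wes → queue [Pia, Mae, Wes]
Visit Pia; enqueue Ava, Ben, Ivy, Jae, Uma → queue [Mae, Wes, Ava, Ben, Ivy, Jae, Uma]
Visit Mae; enqueue Yul → queue [Wes, Ava, Ben, Ivy, Jae, Uma, Yul]
Visit Wes → queue [Ava, Ben, Ivy, Jae, Uma, Yul]
Visit Ava → queue [Ben, Ivy, Jae, Uma, Yul]
Visit Ben; enqueue Tao → queue [Ivy, Jae, Uma, Yul, Tao]
Visit Ivy → queue [Jae, Uma, Yul, Tao]
Visit Jae → queue [Uma, Yul, Tao]
Visit Uma → queue [Yul, Tao]
Visit Yul → queue [Tao]
Visit Tao → queue []

Vic, Dee, Pia, Mae, Wes, Ava, Ben, Ivy, Jae, Uma, Yul, Tao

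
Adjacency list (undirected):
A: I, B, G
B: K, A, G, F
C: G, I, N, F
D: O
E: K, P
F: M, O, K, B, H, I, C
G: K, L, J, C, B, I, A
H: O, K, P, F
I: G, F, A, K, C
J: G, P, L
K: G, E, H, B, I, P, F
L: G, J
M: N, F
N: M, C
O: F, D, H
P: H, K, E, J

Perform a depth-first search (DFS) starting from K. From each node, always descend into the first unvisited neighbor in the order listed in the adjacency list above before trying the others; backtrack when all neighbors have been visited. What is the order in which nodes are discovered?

Visit K
K → G
G → L
L → J
J → P
P → H
H → O
O → F
F → M
M → N
N → C
C → I
I → A
A → B
O → D
P → E

K -> G -> L -> J -> P -> H -> O -> F -> M -> N -> C -> I -> A -> B -> D -> E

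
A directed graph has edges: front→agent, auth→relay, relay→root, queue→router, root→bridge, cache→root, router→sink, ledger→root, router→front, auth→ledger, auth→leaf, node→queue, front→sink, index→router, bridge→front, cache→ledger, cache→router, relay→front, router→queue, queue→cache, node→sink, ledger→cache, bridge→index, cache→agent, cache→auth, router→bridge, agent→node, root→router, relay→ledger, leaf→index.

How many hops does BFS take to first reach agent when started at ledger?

Level 0: ledger
Level 1: cache, root
Level 2: agent, auth, bridge, router
Level 3: front, index, leaf, node, queue, relay, sink
agent first appears at level 2.

2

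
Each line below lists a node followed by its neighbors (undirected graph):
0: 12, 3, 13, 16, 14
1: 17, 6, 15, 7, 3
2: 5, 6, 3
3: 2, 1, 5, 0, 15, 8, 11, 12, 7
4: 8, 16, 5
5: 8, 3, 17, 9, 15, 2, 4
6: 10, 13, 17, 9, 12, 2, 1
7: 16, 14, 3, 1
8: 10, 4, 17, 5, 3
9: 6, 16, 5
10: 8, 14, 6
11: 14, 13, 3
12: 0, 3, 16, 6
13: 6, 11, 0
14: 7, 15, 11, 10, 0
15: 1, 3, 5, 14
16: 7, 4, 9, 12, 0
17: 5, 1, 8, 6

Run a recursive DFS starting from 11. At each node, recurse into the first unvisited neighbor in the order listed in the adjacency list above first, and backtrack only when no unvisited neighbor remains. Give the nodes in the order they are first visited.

11 14 7 16 4 8 10 6 13 0 12 3 2 5 17 1 15 9

Visit 11
11 → 14
14 → 7
7 → 16
16 → 4
4 → 8
8 → 10
10 → 6
6 → 13
13 → 0
0 → 12
12 → 3
3 → 2
2 → 5
5 → 17
17 → 1
1 → 15
5 → 9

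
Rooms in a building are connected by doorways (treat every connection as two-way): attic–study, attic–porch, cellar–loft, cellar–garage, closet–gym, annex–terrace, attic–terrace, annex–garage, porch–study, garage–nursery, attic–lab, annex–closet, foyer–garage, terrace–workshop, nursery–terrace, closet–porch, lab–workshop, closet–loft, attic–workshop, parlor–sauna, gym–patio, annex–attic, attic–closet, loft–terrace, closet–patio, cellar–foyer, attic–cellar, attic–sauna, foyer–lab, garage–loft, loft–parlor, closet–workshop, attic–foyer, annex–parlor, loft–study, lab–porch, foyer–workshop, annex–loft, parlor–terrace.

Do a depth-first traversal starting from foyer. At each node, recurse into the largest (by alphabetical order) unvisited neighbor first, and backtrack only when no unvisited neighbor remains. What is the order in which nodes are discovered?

foyer, workshop, terrace, parlor, sauna, attic, study, porch, lab, closet, patio, gym, loft, garage, nursery, cellar, annex

Visit foyer
foyer → workshop
workshop → terrace
terrace → parlor
parlor → sauna
sauna → attic
attic → study
study → porch
porch → lab
porch → closet
closet → patio
patio → gym
closet → loft
loft → garage
garage → nursery
garage → cellar
garage → annex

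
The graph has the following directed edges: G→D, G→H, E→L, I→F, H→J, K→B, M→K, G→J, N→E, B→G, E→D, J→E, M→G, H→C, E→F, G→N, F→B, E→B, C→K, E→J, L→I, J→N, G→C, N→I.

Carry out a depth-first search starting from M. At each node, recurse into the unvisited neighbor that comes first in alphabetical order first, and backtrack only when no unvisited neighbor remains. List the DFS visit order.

M, G, C, K, B, D, H, J, E, F, L, I, N

Visit M
M → G
G → C
C → K
K → B
G → D
G → H
H → J
J → E
E → F
E → L
L → I
J → N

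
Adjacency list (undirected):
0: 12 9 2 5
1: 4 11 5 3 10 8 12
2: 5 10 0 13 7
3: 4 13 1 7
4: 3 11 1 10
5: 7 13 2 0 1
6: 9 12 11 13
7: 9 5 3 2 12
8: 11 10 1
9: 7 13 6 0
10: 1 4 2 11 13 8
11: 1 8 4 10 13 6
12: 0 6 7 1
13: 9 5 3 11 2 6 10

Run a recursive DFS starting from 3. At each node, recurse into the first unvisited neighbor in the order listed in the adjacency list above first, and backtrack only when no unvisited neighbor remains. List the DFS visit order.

Visit 3
3 → 4
4 → 11
11 → 1
1 → 5
5 → 7
7 → 9
9 → 13
13 → 2
2 → 10
10 → 8
2 → 0
0 → 12
12 → 6

3, 4, 11, 1, 5, 7, 9, 13, 2, 10, 8, 0, 12, 6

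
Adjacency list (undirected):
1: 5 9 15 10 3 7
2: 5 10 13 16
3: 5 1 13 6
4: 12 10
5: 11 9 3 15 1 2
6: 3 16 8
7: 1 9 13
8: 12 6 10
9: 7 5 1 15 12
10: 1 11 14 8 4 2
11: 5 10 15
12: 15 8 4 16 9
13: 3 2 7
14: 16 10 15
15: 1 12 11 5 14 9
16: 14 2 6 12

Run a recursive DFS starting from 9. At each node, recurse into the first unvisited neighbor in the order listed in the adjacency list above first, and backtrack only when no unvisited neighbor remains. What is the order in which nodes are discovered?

9 → 7 → 1 → 5 → 11 → 10 → 14 → 16 → 2 → 13 → 3 → 6 → 8 → 12 → 15 → 4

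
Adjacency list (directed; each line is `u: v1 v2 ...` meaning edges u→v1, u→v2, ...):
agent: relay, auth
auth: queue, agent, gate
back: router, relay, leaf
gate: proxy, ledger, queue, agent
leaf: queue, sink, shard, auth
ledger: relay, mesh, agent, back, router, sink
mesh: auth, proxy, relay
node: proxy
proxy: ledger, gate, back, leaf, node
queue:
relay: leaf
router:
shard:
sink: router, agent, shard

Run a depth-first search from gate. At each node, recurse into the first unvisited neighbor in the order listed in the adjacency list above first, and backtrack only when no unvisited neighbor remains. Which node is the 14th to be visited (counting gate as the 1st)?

Visit gate
gate → proxy
proxy → ledger
ledger → relay
relay → leaf
leaf → queue
leaf → sink
sink → router
sink → agent
agent → auth
sink → shard
ledger → mesh
ledger → back
proxy → node

Visit order: gate, proxy, ledger, relay, leaf, queue, sink, router, agent, auth, shard, mesh, back, node

node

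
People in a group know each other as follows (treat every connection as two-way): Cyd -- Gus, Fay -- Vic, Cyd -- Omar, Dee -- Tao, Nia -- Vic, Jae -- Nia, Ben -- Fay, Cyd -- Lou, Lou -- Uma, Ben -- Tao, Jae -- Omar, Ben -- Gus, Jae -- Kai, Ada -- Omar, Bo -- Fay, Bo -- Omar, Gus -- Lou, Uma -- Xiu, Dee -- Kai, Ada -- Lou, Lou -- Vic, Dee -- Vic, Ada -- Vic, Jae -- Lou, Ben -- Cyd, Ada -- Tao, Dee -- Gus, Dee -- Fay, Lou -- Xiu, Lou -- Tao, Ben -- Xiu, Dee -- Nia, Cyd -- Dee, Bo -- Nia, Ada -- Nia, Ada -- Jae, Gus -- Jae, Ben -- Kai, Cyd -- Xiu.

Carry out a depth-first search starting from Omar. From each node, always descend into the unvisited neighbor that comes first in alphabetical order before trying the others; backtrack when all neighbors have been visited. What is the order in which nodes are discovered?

Omar Ada Jae Gus Ben Cyd Dee Fay Bo Nia Vic Lou Tao Uma Xiu Kai

Visit Omar
Omar → Ada
Ada → Jae
Jae → Gus
Gus → Ben
Ben → Cyd
Cyd → Dee
Dee → Fay
Fay → Bo
Bo → Nia
Nia → Vic
Vic → Lou
Lou → Tao
Lou → Uma
Uma → Xiu
Dee → Kai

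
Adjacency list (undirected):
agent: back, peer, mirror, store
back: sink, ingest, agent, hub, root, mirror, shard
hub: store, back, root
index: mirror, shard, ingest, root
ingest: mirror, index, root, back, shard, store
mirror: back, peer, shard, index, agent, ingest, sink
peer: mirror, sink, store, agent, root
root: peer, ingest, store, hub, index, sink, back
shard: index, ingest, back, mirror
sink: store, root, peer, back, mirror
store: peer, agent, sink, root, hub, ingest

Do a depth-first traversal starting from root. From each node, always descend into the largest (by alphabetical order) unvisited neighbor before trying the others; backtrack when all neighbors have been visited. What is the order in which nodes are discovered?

Visit root
root → store
store → sink
sink → peer
peer → mirror
mirror → shard
shard → ingest
ingest → index
ingest → back
back → hub
back → agent

root store sink peer mirror shard ingest index back hub agent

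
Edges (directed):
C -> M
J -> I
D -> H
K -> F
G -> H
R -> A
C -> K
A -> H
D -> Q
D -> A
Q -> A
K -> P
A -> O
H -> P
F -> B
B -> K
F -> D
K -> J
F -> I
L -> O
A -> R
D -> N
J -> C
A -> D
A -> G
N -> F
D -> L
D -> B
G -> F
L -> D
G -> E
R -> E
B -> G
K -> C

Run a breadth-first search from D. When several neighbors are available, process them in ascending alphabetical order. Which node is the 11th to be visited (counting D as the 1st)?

Visit D; enqueue A, B, H, L, N, Q → queue [A, B, H, L, N, Q]
Visit A; enqueue G, O, R → queue [B, H, L, N, Q, G, O, R]
Visit B; enqueue K → queue [H, L, N, Q, G, O, R, K]
Visit H; enqueue P → queue [L, N, Q, G, O, R, K, P]
Visit L → queue [N, Q, G, O, R, K, P]
Visit N; enqueue F → queue [Q, G, O, R, K, P, F]
Visit Q → queue [G, O, R, K, P, F]
Visit G; enqueue E → queue [O, R, K, P, F, E]
Visit O → queue [R, K, P, F, E]
Visit R → queue [K, P, F, E]
Visit K; enqueue C, J → queue [P, F, E, C, J]
Visit P → queue [F, E, C, J]
Visit F; enqueue I → queue [E, C, J, I]
Visit E → queue [C, J, I]
Visit C; enqueue M → queue [J, I, M]
Visit J → queue [I, M]
Visit I → queue [M]
Visit M → queue []

Visit order: D, A, B, H, L, N, Q, G, O, R, K, P, F, E, C, J, I, M

K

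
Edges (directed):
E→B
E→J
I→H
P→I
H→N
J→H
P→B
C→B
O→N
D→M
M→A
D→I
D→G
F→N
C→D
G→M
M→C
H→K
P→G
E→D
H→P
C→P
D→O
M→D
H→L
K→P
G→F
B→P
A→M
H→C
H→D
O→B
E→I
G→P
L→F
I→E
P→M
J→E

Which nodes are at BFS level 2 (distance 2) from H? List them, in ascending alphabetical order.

B, F, G, I, M, O

Level 0: H
Level 1: C, D, K, L, N, P
Level 2: B, F, G, I, M, O
Level 3: A, E
Level 4: J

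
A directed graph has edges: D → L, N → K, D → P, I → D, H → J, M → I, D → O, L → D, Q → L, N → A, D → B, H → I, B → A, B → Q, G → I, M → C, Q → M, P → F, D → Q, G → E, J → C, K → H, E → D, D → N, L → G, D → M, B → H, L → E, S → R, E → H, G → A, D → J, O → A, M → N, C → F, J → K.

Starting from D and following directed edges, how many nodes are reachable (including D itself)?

BFS from D visits: D, B, J, L, M, N, O, P, Q, A, H, C, K, E, G, I, F
Reachable nodes: 17 of 19 total.

17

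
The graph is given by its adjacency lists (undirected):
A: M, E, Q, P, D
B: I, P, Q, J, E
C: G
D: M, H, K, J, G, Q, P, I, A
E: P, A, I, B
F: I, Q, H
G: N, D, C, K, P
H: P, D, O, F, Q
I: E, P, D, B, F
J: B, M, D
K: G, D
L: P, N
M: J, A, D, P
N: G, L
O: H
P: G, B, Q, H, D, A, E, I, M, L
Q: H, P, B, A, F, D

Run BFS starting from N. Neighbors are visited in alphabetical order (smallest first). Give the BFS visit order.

Visit N; enqueue G, L → queue [G, L]
Visit G; enqueue C, D, K, P → queue [L, C, D, K, P]
Visit L → queue [C, D, K, P]
Visit C → queue [D, K, P]
Visit D; enqueue A, H, I, J, M, Q → queue [K, P, A, H, I, J, M, Q]
Visit K → queue [P, A, H, I, J, M, Q]
Visit P; enqueue B, E → queue [A, H, I, J, M, Q, B, E]
Visit A → queue [H, I, J, M, Q, B, E]
Visit H; enqueue F, O → queue [I, J, M, Q, B, E, F, O]
Visit I → queue [J, M, Q, B, E, F, O]
Visit J → queue [M, Q, B, E, F, O]
Visit M → queue [Q, B, E, F, O]
Visit Q → queue [B, E, F, O]
Visit B → queue [E, F, O]
Visit E → queue [F, O]
Visit F → queue [O]
Visit O → queue []

N → G → L → C → D → K → P → A → H → I → J → M → Q → B → E → F → O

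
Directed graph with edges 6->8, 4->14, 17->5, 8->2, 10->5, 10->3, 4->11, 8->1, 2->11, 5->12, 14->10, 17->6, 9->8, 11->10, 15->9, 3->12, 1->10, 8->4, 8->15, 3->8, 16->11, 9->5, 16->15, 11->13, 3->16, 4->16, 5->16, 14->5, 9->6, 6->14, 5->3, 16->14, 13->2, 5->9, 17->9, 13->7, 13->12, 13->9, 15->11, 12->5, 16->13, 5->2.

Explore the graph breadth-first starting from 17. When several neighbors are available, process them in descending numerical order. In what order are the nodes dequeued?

17 → 9 → 6 → 5 → 8 → 14 → 16 → 12 → 3 → 2 → 15 → 4 → 1 → 10 → 13 → 11 → 7

Visit 17; enqueue 9, 6, 5 → queue [9, 6, 5]
Visit 9; enqueue 8 → queue [6, 5, 8]
Visit 6; enqueue 14 → queue [5, 8, 14]
Visit 5; enqueue 16, 12, 3, 2 → queue [8, 14, 16, 12, 3, 2]
Visit 8; enqueue 15, 4, 1 → queue [14, 16, 12, 3, 2, 15, 4, 1]
Visit 14; enqueue 10 → queue [16, 12, 3, 2, 15, 4, 1, 10]
Visit 16; enqueue 13, 11 → queue [12, 3, 2, 15, 4, 1, 10, 13, 11]
Visit 12 → queue [3, 2, 15, 4, 1, 10, 13, 11]
Visit 3 → queue [2, 15, 4, 1, 10, 13, 11]
Visit 2 → queue [15, 4, 1, 10, 13, 11]
Visit 15 → queue [4, 1, 10, 13, 11]
Visit 4 → queue [1, 10, 13, 11]
Visit 1 → queue [10, 13, 11]
Visit 10 → queue [13, 11]
Visit 13; enqueue 7 → queue [11, 7]
Visit 11 → queue [7]
Visit 7 → queue []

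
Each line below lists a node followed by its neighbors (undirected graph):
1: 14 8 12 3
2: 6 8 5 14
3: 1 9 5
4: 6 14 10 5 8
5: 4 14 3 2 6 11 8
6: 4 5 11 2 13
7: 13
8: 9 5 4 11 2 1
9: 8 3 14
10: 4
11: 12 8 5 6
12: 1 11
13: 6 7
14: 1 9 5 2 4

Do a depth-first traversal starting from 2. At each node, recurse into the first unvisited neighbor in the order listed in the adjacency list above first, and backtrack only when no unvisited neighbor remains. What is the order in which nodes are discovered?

2 6 4 14 1 8 9 3 5 11 12 10 13 7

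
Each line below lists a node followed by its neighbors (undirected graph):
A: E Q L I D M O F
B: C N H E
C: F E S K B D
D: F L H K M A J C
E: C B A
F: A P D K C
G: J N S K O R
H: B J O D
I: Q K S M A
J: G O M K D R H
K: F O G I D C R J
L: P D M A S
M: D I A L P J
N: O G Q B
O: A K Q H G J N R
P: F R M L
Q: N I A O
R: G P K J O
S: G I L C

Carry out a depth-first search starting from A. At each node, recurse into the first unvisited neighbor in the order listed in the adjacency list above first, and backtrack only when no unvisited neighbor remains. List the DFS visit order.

A, E, C, F, P, R, G, J, O, K, I, Q, N, B, H, D, L, M, S

Visit A
A → E
E → C
C → F
F → P
P → R
R → G
G → J
J → O
O → K
K → I
I → Q
Q → N
N → B
B → H
H → D
D → L
L → M
L → S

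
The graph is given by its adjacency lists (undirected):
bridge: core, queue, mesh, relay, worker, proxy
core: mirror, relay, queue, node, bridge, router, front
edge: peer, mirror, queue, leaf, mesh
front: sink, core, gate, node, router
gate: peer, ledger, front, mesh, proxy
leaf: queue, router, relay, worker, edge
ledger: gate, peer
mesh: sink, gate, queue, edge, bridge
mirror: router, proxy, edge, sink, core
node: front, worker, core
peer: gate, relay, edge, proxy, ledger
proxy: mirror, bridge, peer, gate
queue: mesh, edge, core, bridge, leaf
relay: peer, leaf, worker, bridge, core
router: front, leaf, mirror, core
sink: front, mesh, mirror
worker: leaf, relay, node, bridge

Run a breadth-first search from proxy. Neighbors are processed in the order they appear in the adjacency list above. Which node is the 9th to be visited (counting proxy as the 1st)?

core

Visit proxy; enqueue mirror, bridge, peer, gate → queue [mirror, bridge, peer, gate]
Visit mirror; enqueue router, edge, sink, core → queue [bridge, peer, gate, router, edge, sink, core]
Visit bridge; enqueue queue, mesh, relay, worker → queue [peer, gate, router, edge, sink, core, queue, mesh, relay, worker]
Visit peer; enqueue ledger → queue [gate, router, edge, sink, core, queue, mesh, relay, worker, ledger]
Visit gate; enqueue front → queue [router, edge, sink, core, queue, mesh, relay, worker, ledger, front]
Visit router; enqueue leaf → queue [edge, sink, core, queue, mesh, relay, worker, ledger, front, leaf]
Visit edge → queue [sink, core, queue, mesh, relay, worker, ledger, front, leaf]
Visit sink → queue [core, queue, mesh, relay, worker, ledger, front, leaf]
Visit core; enqueue node → queue [queue, mesh, relay, worker, ledger, front, leaf, node]
Visit queue → queue [mesh, relay, worker, ledger, front, leaf, node]
Visit mesh → queue [relay, worker, ledger, front, leaf, node]
Visit relay → queue [worker, ledger, front, leaf, node]
Visit worker → queue [ledger, front, leaf, node]
Visit ledger → queue [front, leaf, node]
Visit front → queue [leaf, node]
Visit leaf → queue [node]
Visit node → queue []

Visit order: proxy, mirror, bridge, peer, gate, router, edge, sink, core, queue, mesh, relay, worker, ledger, front, leaf, node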